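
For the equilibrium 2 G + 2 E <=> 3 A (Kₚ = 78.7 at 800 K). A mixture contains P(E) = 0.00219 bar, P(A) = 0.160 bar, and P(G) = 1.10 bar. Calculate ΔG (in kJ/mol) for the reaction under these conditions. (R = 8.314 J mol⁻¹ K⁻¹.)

ΔG = 14.6 kJ/mol

Qₚ = P(A)³ / (P(G)²·P(E)²) = (0.160)³ / ((1.10)²·(0.00219)²) = 706
ΔG = RT ln(Qₚ/Kₚ) = (8.314 J mol⁻¹ K⁻¹)(800 K) × ln(706/78.7)
   = (6.651 kJ/mol)(2.194) = 14.6 kJ/mol
ΔG > 0, so the forward reaction is non-spontaneous (proceeds in reverse).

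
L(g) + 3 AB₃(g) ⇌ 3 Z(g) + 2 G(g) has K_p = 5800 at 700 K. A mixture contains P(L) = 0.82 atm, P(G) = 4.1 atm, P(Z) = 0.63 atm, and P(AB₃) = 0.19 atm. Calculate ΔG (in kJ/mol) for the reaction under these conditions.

ΔG = -11.9 kJ/mol

Q_p = P(Z)³·P(G)² / (P(L)·P(AB₃)³) = (0.63)³·(4.1)² / ((0.82)·(0.19)³) = 747
ΔG = RT ln(Q_p/K_p) = (8.314 J mol⁻¹ K⁻¹)(700 K) × ln(747/5800)
   = (5.820 kJ/mol)(-2.050) = -11.9 kJ/mol
ΔG < 0, so the forward reaction is spontaneous (proceeds forward).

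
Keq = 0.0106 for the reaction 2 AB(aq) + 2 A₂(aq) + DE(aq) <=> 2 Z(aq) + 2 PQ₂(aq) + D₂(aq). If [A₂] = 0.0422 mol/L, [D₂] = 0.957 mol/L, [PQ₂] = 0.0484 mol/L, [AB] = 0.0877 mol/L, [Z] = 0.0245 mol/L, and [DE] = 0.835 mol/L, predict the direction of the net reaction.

Q = [Z]²·[PQ₂]²·[D₂] / ([AB]²·[A₂]²·[DE]) = (0.0245)²·(0.0484)²·(0.957) / ((0.0877)²·(0.0422)²·(0.835)) = 0.118
Q = 0.118 > Keq = 0.0106, so the reverse reaction proceeds.

reverse (toward reactants)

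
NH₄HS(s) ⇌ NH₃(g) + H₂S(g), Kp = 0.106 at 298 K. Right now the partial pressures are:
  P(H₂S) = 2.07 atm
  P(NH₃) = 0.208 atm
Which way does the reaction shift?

in the reverse direction

(NH₄HS is a pure solid — omitted from Qp.)
Qp = P(NH₃)·P(H₂S) = (0.208)·(2.07) = 0.431
Qp = 0.431 > Kp = 0.106, so the reverse reaction proceeds.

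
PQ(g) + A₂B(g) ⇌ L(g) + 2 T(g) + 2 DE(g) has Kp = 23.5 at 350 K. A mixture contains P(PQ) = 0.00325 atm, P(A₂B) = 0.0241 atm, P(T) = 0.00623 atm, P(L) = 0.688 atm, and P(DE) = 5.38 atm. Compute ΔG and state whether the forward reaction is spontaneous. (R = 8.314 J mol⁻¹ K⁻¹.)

ΔG = -2.52 kJ/mol; the forward reaction is spontaneous

Qp = P(L)·P(T)²·P(DE)² / (P(PQ)·P(A₂B)) = (0.688)·(0.00623)²·(5.38)² / ((0.00325)·(0.0241)) = 9.87
ΔG = RT ln(Qp/Kp) = (8.314 J mol⁻¹ K⁻¹)(350 K) × ln(9.87/23.5)
   = (2.910 kJ/mol)(-0.8675) = -2.52 kJ/mol
ΔG < 0, so the forward reaction is spontaneous (proceeds forward).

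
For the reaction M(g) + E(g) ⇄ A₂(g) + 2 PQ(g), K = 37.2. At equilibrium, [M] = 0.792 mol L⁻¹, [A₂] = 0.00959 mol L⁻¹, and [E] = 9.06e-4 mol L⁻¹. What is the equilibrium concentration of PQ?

[PQ] = 1.67 mol L⁻¹

At equilibrium, K = [A₂]·[PQ]² / ([M]·[E]) = 37.2.
(0.00959)·([PQ])² / ((0.792)·(9.06e-4)) = 37.2
[PQ]² = 2.78 ⇒ [PQ] = 1.67 mol L⁻¹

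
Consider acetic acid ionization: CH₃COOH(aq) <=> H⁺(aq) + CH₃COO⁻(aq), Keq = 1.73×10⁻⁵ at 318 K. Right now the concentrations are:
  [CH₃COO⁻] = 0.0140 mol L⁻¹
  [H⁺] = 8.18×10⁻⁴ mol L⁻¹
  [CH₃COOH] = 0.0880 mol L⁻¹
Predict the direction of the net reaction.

toward reactants

Q = [H⁺]·[CH₃COO⁻] / [CH₃COOH] = (8.18×10⁻⁴)·(0.0140) / (0.0880) = 1.30×10⁻⁴
Q = 1.30×10⁻⁴ > Keq = 1.73×10⁻⁵, so the reverse reaction proceeds.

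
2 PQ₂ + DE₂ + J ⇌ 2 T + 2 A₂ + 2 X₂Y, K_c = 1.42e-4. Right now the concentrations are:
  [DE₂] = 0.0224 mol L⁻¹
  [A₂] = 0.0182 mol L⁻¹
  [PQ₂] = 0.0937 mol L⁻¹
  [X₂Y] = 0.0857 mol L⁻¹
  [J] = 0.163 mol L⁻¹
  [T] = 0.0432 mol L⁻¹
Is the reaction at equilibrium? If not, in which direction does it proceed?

neither direction; the system is at equilibrium

Q_c = [T]²·[A₂]²·[X₂Y]² / ([PQ₂]²·[DE₂]·[J]) = (0.0432)²·(0.0182)²·(0.0857)² / ((0.0937)²·(0.0224)·(0.163)) = 1.42e-4
Q_c = 1.42e-4 = K_c, so the system is already at equilibrium.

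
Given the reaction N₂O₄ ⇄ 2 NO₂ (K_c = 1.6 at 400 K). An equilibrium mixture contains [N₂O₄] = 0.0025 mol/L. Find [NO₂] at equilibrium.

[NO₂] = 0.063 mol/L

At equilibrium, K_c = [NO₂]² / [N₂O₄] = 1.6.
([NO₂])² / (0.0025) = 1.6
[NO₂]² = 0.00400 ⇒ [NO₂] = 0.063 mol/L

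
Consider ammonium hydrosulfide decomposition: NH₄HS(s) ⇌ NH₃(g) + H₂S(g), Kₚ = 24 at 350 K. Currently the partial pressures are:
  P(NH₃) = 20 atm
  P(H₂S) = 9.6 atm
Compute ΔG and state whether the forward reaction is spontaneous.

ΔG = 6.05 kJ/mol; the forward reaction is non-spontaneous

(NH₄HS is a pure solid — omitted from Qₚ.)
Qₚ = P(NH₃)·P(H₂S) = (20)·(9.6) = 192
ΔG = RT ln(Qₚ/Kₚ) = (8.314 J mol⁻¹ K⁻¹)(350 K) × ln(192/24)
   = (2.910 kJ/mol)(2.079) = 6.05 kJ/mol
ΔG > 0, so the forward reaction is non-spontaneous (proceeds in reverse).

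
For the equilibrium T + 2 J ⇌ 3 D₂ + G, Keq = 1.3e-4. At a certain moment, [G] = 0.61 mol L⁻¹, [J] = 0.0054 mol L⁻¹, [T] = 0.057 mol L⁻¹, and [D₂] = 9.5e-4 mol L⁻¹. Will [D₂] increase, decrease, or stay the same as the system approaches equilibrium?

decrease

Q = [D₂]³·[G] / ([T]·[J]²) = (9.5e-4)³·(0.61) / ((0.057)·(0.0054)²) = 3.1e-4
Q = 3.1e-4 > Keq = 1.3e-4: net reverse reaction.
D₂ is a product, so it decreases.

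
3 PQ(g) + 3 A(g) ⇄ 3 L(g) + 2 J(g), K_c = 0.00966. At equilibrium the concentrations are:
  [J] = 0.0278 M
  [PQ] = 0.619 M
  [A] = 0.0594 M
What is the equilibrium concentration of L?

[L] = 0.0853 M

At equilibrium, K_c = [L]³·[J]² / ([PQ]³·[A]³) = 0.00966.
([L])³·(0.0278)² / ((0.619)³·(0.0594)³) = 0.00966
[L]³ = 6.21×10⁻⁴ ⇒ [L] = 0.0853 M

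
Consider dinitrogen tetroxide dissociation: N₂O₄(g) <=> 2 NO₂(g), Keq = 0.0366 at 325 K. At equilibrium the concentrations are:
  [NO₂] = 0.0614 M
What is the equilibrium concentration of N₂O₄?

At equilibrium, Keq = [NO₂]² / [N₂O₄] = 0.0366.
(0.0614)² / ([N₂O₄]) = 0.0366
[N₂O₄] = 0.103 M

[N₂O₄] = 0.103 M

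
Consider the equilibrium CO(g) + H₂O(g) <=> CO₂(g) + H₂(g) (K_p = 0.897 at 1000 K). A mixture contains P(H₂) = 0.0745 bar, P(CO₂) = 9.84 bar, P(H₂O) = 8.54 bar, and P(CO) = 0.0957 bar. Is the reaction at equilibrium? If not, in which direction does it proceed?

neither direction; the system is at equilibrium

Q_p = P(CO₂)·P(H₂) / (P(CO)·P(H₂O)) = (9.84)·(0.0745) / ((0.0957)·(8.54)) = 0.897
Q_p = 0.897 = K_p, so the system is already at equilibrium.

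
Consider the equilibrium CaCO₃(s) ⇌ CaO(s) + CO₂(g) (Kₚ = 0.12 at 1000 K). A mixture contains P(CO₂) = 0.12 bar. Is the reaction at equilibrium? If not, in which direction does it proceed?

(CaCO₃, CaO are pure solids — omitted from Qₚ.)
Qₚ = P(CO₂) = 0.12
Qₚ = 0.12 = Kₚ, so the system is already at equilibrium.

at equilibrium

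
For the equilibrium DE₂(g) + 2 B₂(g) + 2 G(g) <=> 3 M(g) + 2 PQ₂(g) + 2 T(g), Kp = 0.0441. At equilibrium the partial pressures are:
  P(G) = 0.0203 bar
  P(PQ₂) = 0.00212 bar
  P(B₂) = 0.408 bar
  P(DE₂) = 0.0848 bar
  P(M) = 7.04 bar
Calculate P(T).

P(T) = 0.0128 bar

At equilibrium, Kp = P(M)³·P(PQ₂)²·P(T)² / (P(DE₂)·P(B₂)²·P(G)²) = 0.0441.
(7.04)³·(0.00212)²·(P(T))² / ((0.0848)·(0.408)²·(0.0203)²) = 0.0441
P(T)² = 1.64×10⁻⁴ ⇒ P(T) = 0.0128 bar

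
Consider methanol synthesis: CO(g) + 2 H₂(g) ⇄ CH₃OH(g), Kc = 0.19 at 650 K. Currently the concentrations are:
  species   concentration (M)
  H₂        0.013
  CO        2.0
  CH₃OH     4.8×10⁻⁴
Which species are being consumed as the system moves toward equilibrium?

CH₃OH (products)

Qc = [CH₃OH] / ([CO]·[H₂]²) = (4.8×10⁻⁴) / ((2.0)·(0.013)²) = 1.4
Qc = 1.4 > Kc = 0.19: net reverse reaction.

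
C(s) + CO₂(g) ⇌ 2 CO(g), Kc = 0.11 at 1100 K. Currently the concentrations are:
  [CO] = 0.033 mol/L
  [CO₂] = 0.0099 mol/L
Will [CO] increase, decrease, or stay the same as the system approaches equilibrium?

(C is a pure solid — omitted from Qc.)
Qc = [CO]² / [CO₂] = (0.033)² / (0.0099) = 0.11
Qc = 0.11 = Kc; the system is at equilibrium.

stay the same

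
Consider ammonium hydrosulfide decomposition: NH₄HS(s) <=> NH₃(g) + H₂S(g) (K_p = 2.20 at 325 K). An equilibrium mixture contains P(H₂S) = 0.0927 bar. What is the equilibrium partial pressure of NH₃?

(NH₄HS is a pure solid — omitted from K_p.)
At equilibrium, K_p = P(NH₃)·P(H₂S) = 2.20.
(P(NH₃))·(0.0927) = 2.20
P(NH₃) = 23.7 bar

P(NH₃) = 23.7 bar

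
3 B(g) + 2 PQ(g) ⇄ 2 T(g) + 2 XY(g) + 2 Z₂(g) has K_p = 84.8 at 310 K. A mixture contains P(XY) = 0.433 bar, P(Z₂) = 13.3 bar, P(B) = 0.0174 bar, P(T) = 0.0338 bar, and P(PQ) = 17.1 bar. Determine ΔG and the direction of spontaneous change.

Q_p = P(T)²·P(XY)²·P(Z₂)² / (P(B)³·P(PQ)²) = (0.0338)²·(0.433)²·(13.3)² / ((0.0174)³·(17.1)²) = 24.6
ΔG = RT ln(Q_p/K_p) = (8.314 J mol⁻¹ K⁻¹)(310 K) × ln(24.6/84.8)
   = (2.577 kJ/mol)(-1.238) = -3.19 kJ/mol
ΔG < 0, so the forward reaction is spontaneous (proceeds forward).

ΔG = -3.19 kJ/mol; the forward reaction is spontaneous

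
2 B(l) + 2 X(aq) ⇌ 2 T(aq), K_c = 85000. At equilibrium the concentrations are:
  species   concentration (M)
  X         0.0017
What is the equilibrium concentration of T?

(B is a pure liquid — omitted from K_c.)
At equilibrium, K_c = [T]² / [X]² = 85000.
([T])² / (0.0017)² = 85000
[T]² = 0.246 ⇒ [T] = 0.50 M

[T] = 0.50 M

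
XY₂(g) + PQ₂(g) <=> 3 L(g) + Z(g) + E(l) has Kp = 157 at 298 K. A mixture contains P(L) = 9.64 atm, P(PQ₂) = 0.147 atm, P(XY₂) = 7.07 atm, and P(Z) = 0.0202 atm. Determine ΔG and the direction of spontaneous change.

(E is a pure liquid — omitted from Qp.)
Qp = P(L)³·P(Z) / (P(XY₂)·P(PQ₂)) = (9.64)³·(0.0202) / ((7.07)·(0.147)) = 17.4
ΔG = RT ln(Qp/Kp) = (8.314 J mol⁻¹ K⁻¹)(298 K) × ln(17.4/157)
   = (2.478 kJ/mol)(-2.200) = -5.45 kJ/mol
ΔG < 0, so the forward reaction is spontaneous (proceeds forward).

ΔG = -5.45 kJ/mol; the forward reaction is spontaneous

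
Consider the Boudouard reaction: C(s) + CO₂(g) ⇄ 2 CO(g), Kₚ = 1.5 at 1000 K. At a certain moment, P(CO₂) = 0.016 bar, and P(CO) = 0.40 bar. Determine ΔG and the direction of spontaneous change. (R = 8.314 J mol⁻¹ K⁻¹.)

(C is a pure solid — omitted from Qₚ.)
Qₚ = P(CO)² / P(CO₂) = (0.40)² / (0.016) = 10.0
ΔG = RT ln(Qₚ/Kₚ) = (8.314 J mol⁻¹ K⁻¹)(1000 K) × ln(10.0/1.5)
   = (8.314 kJ/mol)(1.897) = 15.8 kJ/mol
ΔG > 0, so the forward reaction is non-spontaneous (proceeds in reverse).

ΔG = 15.8 kJ/mol; the forward reaction is non-spontaneous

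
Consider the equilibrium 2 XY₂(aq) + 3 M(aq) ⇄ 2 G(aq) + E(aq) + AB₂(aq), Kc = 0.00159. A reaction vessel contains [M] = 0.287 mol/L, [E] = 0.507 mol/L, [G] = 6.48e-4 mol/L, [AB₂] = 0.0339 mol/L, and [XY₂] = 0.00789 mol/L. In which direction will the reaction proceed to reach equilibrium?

to the left

Qc = [G]²·[E]·[AB₂] / ([XY₂]²·[M]³) = (6.48e-4)²·(0.507)·(0.0339) / ((0.00789)²·(0.287)³) = 0.00490
Qc = 0.00490 > Kc = 0.00159, so the reverse reaction proceeds.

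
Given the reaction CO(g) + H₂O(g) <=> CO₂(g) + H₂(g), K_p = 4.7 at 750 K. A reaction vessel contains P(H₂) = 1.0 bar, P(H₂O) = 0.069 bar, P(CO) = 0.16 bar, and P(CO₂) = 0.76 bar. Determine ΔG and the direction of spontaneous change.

ΔG = 16.7 kJ/mol; the forward reaction is non-spontaneous

Q_p = P(CO₂)·P(H₂) / (P(CO)·P(H₂O)) = (0.76)·(1.0) / ((0.16)·(0.069)) = 68.8
ΔG = RT ln(Q_p/K_p) = (8.314 J mol⁻¹ K⁻¹)(750 K) × ln(68.8/4.7)
   = (6.236 kJ/mol)(2.684) = 16.7 kJ/mol
ΔG > 0, so the forward reaction is non-spontaneous (proceeds in reverse).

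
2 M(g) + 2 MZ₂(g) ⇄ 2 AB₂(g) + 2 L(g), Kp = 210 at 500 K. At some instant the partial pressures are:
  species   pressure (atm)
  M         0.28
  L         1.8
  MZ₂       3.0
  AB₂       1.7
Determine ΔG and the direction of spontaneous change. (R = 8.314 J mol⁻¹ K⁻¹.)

Qp = P(AB₂)²·P(L)² / (P(M)²·P(MZ₂)²) = (1.7)²·(1.8)² / ((0.28)²·(3.0)²) = 13.3
ΔG = RT ln(Qp/Kp) = (8.314 J mol⁻¹ K⁻¹)(500 K) × ln(13.3/210)
   = (4.157 kJ/mol)(-2.759) = -11.5 kJ/mol
ΔG < 0, so the forward reaction is spontaneous (proceeds forward).

ΔG = -11.5 kJ/mol; the forward reaction is spontaneous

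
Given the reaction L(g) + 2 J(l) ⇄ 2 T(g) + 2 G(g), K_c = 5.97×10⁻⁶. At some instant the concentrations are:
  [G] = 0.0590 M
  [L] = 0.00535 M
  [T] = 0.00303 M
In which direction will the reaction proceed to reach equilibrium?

neither direction; the system is at equilibrium

(J is a pure liquid — omitted from Q_c.)
Q_c = [T]²·[G]² / [L] = (0.00303)²·(0.0590)² / (0.00535) = 5.97×10⁻⁶
Q_c = 5.97×10⁻⁶ = K_c, so the system is already at equilibrium.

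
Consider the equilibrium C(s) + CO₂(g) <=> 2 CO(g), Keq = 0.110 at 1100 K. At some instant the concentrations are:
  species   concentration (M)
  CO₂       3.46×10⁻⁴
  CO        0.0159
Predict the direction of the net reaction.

(C is a pure solid — omitted from Q.)
Q = [CO]² / [CO₂] = (0.0159)² / (3.46×10⁻⁴) = 0.731
Q = 0.731 > Keq = 0.110, so the reverse reaction proceeds.

to the left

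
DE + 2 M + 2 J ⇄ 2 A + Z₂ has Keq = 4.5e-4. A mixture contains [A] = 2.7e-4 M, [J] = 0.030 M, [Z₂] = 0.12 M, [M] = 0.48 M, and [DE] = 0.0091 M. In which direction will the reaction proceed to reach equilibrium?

toward reactants

Q = [A]²·[Z₂] / ([DE]·[M]²·[J]²) = (2.7e-4)²·(0.12) / ((0.0091)·(0.48)²·(0.030)²) = 0.0046
Q = 0.0046 > Keq = 4.5e-4, so the reverse reaction proceeds.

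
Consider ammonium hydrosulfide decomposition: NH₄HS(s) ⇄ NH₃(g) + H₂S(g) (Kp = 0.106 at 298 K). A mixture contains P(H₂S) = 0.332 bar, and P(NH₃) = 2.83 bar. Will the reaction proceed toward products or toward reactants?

(NH₄HS is a pure solid — omitted from Qp.)
Qp = P(NH₃)·P(H₂S) = (2.83)·(0.332) = 0.940
Qp = 0.940 > Kp = 0.106, so the reverse reaction proceeds.

in the reverse direction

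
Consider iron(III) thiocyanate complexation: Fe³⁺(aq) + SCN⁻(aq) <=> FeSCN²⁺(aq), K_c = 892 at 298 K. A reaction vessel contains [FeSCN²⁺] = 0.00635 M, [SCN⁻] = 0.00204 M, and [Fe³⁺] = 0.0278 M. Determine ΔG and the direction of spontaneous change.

ΔG = -5.14 kJ/mol; the forward reaction is spontaneous

Q_c = [FeSCN²⁺] / ([Fe³⁺]·[SCN⁻]) = (0.00635) / ((0.0278)·(0.00204)) = 112
ΔG = RT ln(Q_c/K_c) = (8.314 J mol⁻¹ K⁻¹)(298 K) × ln(112/892)
   = (2.478 kJ/mol)(-2.075) = -5.14 kJ/mol
ΔG < 0, so the forward reaction is spontaneous (proceeds forward).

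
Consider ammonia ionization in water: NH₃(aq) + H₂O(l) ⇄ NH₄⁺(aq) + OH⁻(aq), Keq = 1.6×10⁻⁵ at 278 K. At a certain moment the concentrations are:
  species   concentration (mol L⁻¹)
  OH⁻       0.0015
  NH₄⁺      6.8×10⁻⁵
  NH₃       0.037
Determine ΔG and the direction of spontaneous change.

(H₂O is a pure liquid — omitted from Q.)
Q = [NH₄⁺]·[OH⁻] / [NH₃] = (6.8×10⁻⁵)·(0.0015) / (0.037) = 2.76×10⁻⁶
ΔG = RT ln(Q/Keq) = (8.314 J mol⁻¹ K⁻¹)(278 K) × ln(2.76×10⁻⁶/1.6×10⁻⁵)
   = (2.311 kJ/mol)(-1.757) = -4.06 kJ/mol
ΔG < 0, so the forward reaction is spontaneous (proceeds forward).

ΔG = -4.06 kJ/mol; the forward reaction is spontaneous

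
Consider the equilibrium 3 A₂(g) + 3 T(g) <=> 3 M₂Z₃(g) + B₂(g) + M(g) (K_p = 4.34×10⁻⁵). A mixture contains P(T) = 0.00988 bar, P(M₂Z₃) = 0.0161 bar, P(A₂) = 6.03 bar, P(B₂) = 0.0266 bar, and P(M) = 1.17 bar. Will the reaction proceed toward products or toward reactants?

to the left

Q_p = P(M₂Z₃)³·P(B₂)·P(M) / (P(A₂)³·P(T)³) = (0.0161)³·(0.0266)·(1.17) / ((6.03)³·(0.00988)³) = 6.14×10⁻⁴
Q_p = 6.14×10⁻⁴ > K_p = 4.34×10⁻⁵, so the reverse reaction proceeds.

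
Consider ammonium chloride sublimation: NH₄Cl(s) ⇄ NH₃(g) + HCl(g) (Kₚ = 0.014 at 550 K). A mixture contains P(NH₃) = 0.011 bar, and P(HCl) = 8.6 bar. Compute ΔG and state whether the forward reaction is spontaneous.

ΔG = 8.74 kJ/mol; the forward reaction is non-spontaneous

(NH₄Cl is a pure solid — omitted from Qₚ.)
Qₚ = P(NH₃)·P(HCl) = (0.011)·(8.6) = 0.0946
ΔG = RT ln(Qₚ/Kₚ) = (8.314 J mol⁻¹ K⁻¹)(550 K) × ln(0.0946/0.014)
   = (4.573 kJ/mol)(1.911) = 8.74 kJ/mol
ΔG > 0, so the forward reaction is non-spontaneous (proceeds in reverse).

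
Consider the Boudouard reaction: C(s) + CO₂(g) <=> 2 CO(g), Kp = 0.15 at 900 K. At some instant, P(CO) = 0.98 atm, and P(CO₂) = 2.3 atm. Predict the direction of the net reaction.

reverse (toward reactants)

(C is a pure solid — omitted from Qp.)
Qp = P(CO)² / P(CO₂) = (0.98)² / (2.3) = 0.42
Qp = 0.42 > Kp = 0.15, so the reverse reaction proceeds.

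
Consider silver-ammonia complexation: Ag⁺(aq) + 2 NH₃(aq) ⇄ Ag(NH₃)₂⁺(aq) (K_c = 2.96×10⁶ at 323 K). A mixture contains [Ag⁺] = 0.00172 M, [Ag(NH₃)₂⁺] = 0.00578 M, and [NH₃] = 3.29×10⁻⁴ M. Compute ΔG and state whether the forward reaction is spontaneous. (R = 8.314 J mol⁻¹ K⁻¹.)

Q_c = [Ag(NH₃)₂⁺] / ([Ag⁺]·[NH₃]²) = (0.00578) / ((0.00172)·(3.29×10⁻⁴)²) = 3.10×10⁷
ΔG = RT ln(Q_c/K_c) = (8.314 J mol⁻¹ K⁻¹)(323 K) × ln(3.10×10⁷/2.96×10⁶)
   = (2.685 kJ/mol)(2.349) = 6.31 kJ/mol
ΔG > 0, so the forward reaction is non-spontaneous (proceeds in reverse).

ΔG = 6.31 kJ/mol; the forward reaction is non-spontaneous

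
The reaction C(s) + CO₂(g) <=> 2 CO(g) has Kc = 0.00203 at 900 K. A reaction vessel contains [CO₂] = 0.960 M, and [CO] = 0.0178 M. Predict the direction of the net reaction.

(C is a pure solid — omitted from Qc.)
Qc = [CO]² / [CO₂] = (0.0178)² / (0.960) = 3.30e-4
Qc = 3.30e-4 < Kc = 0.00203, so the forward reaction proceeds.

in the forward direction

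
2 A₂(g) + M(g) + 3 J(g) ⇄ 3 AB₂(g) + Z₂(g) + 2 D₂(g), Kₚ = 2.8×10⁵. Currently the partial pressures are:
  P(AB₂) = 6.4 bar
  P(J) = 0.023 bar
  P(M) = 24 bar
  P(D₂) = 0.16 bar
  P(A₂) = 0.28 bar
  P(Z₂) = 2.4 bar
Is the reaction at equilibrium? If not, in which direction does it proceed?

Qₚ = P(AB₂)³·P(Z₂)·P(D₂)² / (P(A₂)²·P(M)·P(J)³) = (6.4)³·(2.4)·(0.16)² / ((0.28)²·(24)·(0.023)³) = 7.0×10⁵
Qₚ = 7.0×10⁵ > Kₚ = 2.8×10⁵, so the reverse reaction proceeds.

to the left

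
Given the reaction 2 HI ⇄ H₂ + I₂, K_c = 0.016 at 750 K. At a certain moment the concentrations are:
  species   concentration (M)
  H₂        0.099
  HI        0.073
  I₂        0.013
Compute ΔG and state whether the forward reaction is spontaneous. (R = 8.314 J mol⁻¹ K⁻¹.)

Q_c = [H₂]·[I₂] / [HI]² = (0.099)·(0.013) / (0.073)² = 0.242
ΔG = RT ln(Q_c/K_c) = (8.314 J mol⁻¹ K⁻¹)(750 K) × ln(0.242/0.016)
   = (6.236 kJ/mol)(2.716) = 16.9 kJ/mol
ΔG > 0, so the forward reaction is non-spontaneous (proceeds in reverse).

ΔG = 16.9 kJ/mol; the forward reaction is non-spontaneous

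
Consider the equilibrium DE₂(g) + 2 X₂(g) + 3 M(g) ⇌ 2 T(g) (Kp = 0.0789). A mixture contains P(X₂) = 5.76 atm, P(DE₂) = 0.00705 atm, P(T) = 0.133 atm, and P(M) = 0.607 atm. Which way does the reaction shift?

in the reverse direction

Qp = P(T)² / (P(DE₂)·P(X₂)²·P(M)³) = (0.133)² / ((0.00705)·(5.76)²·(0.607)³) = 0.338
Qp = 0.338 > Kp = 0.0789, so the reverse reaction proceeds.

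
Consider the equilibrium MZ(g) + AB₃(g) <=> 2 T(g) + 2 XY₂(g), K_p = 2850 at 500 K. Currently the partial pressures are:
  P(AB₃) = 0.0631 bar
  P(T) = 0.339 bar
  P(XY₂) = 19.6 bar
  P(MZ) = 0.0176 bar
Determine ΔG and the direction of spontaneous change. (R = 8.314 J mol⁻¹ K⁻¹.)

ΔG = 11.0 kJ/mol; the forward reaction is non-spontaneous

Q_p = P(T)²·P(XY₂)² / (P(MZ)·P(AB₃)) = (0.339)²·(19.6)² / ((0.0176)·(0.0631)) = 39800
ΔG = RT ln(Q_p/K_p) = (8.314 J mol⁻¹ K⁻¹)(500 K) × ln(39800/2850)
   = (4.157 kJ/mol)(2.637) = 11.0 kJ/mol
ΔG > 0, so the forward reaction is non-spontaneous (proceeds in reverse).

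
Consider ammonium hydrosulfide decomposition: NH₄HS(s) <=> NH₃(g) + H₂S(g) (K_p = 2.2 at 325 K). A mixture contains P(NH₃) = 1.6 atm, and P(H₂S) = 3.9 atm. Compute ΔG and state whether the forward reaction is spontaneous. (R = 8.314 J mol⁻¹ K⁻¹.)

(NH₄HS is a pure solid — omitted from Q_p.)
Q_p = P(NH₃)·P(H₂S) = (1.6)·(3.9) = 6.24
ΔG = RT ln(Q_p/K_p) = (8.314 J mol⁻¹ K⁻¹)(325 K) × ln(6.24/2.2)
   = (2.702 kJ/mol)(1.043) = 2.82 kJ/mol
ΔG > 0, so the forward reaction is non-spontaneous (proceeds in reverse).

ΔG = 2.82 kJ/mol; the forward reaction is non-spontaneous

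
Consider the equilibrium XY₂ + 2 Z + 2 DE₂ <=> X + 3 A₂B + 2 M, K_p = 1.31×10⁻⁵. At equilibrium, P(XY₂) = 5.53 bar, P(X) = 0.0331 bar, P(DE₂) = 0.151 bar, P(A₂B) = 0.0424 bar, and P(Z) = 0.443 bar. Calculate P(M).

At equilibrium, K_p = P(X)·P(A₂B)³·P(M)² / (P(XY₂)·P(Z)²·P(DE₂)²) = 1.31×10⁻⁵.
(0.0331)·(0.0424)³·(P(M))² / ((5.53)·(0.443)²·(0.151)²) = 1.31×10⁻⁵
P(M)² = 0.128 ⇒ P(M) = 0.358 bar

P(M) = 0.358 bar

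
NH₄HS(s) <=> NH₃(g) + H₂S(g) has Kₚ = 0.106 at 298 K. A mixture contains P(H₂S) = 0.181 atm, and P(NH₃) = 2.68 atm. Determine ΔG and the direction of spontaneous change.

(NH₄HS is a pure solid — omitted from Qₚ.)
Qₚ = P(NH₃)·P(H₂S) = (2.68)·(0.181) = 0.485
ΔG = RT ln(Qₚ/Kₚ) = (8.314 J mol⁻¹ K⁻¹)(298 K) × ln(0.485/0.106)
   = (2.478 kJ/mol)(1.521) = 3.77 kJ/mol
ΔG > 0, so the forward reaction is non-spontaneous (proceeds in reverse).

ΔG = 3.77 kJ/mol; the forward reaction is non-spontaneous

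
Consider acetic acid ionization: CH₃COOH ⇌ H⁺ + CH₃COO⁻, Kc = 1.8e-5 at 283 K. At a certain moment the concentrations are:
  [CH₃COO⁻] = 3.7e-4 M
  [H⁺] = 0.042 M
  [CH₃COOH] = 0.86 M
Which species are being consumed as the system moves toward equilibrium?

Qc = [H⁺]·[CH₃COO⁻] / [CH₃COOH] = (0.042)·(3.7e-4) / (0.86) = 1.8e-5
Qc = 1.8e-5 = Kc; the system is at equilibrium.

none (at equilibrium)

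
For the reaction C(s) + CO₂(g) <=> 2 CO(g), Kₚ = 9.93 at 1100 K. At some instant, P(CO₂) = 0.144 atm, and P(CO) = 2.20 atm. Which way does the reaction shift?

in the reverse direction

(C is a pure solid — omitted from Qₚ.)
Qₚ = P(CO)² / P(CO₂) = (2.20)² / (0.144) = 33.6
Qₚ = 33.6 > Kₚ = 9.93, so the reverse reaction proceeds.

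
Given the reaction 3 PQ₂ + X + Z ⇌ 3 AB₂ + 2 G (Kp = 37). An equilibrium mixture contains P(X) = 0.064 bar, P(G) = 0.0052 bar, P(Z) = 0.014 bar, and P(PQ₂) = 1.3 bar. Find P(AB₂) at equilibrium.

At equilibrium, Kp = P(AB₂)³·P(G)² / (P(PQ₂)³·P(X)·P(Z)) = 37.
(P(AB₂))³·(0.0052)² / ((1.3)³·(0.064)·(0.014)) = 37
P(AB₂)³ = 2690 ⇒ P(AB₂) = 14 bar

P(AB₂) = 14 bar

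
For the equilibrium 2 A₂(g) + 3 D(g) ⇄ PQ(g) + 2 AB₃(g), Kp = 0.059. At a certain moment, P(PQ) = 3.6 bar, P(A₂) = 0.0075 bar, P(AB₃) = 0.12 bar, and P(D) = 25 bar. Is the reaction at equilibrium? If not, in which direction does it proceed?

neither direction; the system is at equilibrium

Qp = P(PQ)·P(AB₃)² / (P(A₂)²·P(D)³) = (3.6)·(0.12)² / ((0.0075)²·(25)³) = 0.059
Qp = 0.059 = Kp, so the system is already at equilibrium.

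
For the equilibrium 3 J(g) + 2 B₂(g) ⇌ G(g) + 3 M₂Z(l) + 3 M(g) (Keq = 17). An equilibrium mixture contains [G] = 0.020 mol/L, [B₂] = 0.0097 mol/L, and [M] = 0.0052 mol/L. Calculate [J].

(M₂Z is a pure liquid — omitted from Keq.)
At equilibrium, Keq = [G]·[M]³ / ([J]³·[B₂]²) = 17.
(0.020)·(0.0052)³ / (([J])³·(0.0097)²) = 17
[J]³ = 1.76×10⁻⁶ ⇒ [J] = 0.012 mol/L

[J] = 0.012 mol/L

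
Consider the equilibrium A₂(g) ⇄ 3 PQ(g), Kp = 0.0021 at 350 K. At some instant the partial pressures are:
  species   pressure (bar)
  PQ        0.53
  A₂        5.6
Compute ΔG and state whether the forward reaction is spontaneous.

Qp = P(PQ)³ / P(A₂) = (0.53)³ / (5.6) = 0.0266
ΔG = RT ln(Qp/Kp) = (8.314 J mol⁻¹ K⁻¹)(350 K) × ln(0.0266/0.0021)
   = (2.910 kJ/mol)(2.539) = 7.39 kJ/mol
ΔG > 0, so the forward reaction is non-spontaneous (proceeds in reverse).

ΔG = 7.39 kJ/mol; the forward reaction is non-spontaneous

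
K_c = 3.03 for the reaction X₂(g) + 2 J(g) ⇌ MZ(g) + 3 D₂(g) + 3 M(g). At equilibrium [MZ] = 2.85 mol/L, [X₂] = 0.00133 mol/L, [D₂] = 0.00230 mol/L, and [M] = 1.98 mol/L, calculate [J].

[J] = 0.00817 mol/L

At equilibrium, K_c = [MZ]·[D₂]³·[M]³ / ([X₂]·[J]²) = 3.03.
(2.85)·(0.00230)³·(1.98)³ / ((0.00133)·([J])²) = 3.03
[J]² = 6.68×10⁻⁵ ⇒ [J] = 0.00817 mol/L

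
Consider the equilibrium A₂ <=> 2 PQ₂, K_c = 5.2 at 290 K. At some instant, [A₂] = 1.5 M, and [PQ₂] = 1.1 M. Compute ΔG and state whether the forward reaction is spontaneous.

ΔG = -4.49 kJ/mol; the forward reaction is spontaneous

Q_c = [PQ₂]² / [A₂] = (1.1)² / (1.5) = 0.807
ΔG = RT ln(Q_c/K_c) = (8.314 J mol⁻¹ K⁻¹)(290 K) × ln(0.807/5.2)
   = (2.411 kJ/mol)(-1.863) = -4.49 kJ/mol
ΔG < 0, so the forward reaction is spontaneous (proceeds forward).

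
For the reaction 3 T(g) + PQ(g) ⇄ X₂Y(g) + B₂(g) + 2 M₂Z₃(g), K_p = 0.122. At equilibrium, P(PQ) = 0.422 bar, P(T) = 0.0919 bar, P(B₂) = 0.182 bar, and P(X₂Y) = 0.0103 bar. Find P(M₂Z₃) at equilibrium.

P(M₂Z₃) = 0.146 bar

At equilibrium, K_p = P(X₂Y)·P(B₂)·P(M₂Z₃)² / (P(T)³·P(PQ)) = 0.122.
(0.0103)·(0.182)·(P(M₂Z₃))² / ((0.0919)³·(0.422)) = 0.122
P(M₂Z₃)² = 0.0213 ⇒ P(M₂Z₃) = 0.146 bar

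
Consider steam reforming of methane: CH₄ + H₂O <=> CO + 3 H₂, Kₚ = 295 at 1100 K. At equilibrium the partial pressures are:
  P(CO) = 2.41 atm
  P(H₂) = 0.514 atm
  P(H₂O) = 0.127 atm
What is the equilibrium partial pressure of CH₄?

At equilibrium, Kₚ = P(CO)·P(H₂)³ / (P(CH₄)·P(H₂O)) = 295.
(2.41)·(0.514)³ / ((P(CH₄))·(0.127)) = 295
P(CH₄) = 0.00874 atm

P(CH₄) = 0.00874 atm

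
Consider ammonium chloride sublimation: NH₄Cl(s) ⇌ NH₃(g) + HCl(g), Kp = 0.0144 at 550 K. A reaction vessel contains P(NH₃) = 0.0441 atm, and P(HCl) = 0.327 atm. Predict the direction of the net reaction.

(NH₄Cl is a pure solid — omitted from Qp.)
Qp = P(NH₃)·P(HCl) = (0.0441)·(0.327) = 0.0144
Qp = 0.0144 = Kp, so the system is already at equilibrium.

neither direction; the system is at equilibrium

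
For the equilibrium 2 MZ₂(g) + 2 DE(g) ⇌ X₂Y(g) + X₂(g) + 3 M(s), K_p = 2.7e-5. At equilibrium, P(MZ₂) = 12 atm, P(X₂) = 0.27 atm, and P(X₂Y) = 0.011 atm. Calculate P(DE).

P(DE) = 0.87 atm

(M is a pure solid — omitted from K_p.)
At equilibrium, K_p = P(X₂Y)·P(X₂) / (P(MZ₂)²·P(DE)²) = 2.7e-5.
(0.011)·(0.27) / ((12)²·(P(DE))²) = 2.7e-5
P(DE)² = 0.764 ⇒ P(DE) = 0.87 atm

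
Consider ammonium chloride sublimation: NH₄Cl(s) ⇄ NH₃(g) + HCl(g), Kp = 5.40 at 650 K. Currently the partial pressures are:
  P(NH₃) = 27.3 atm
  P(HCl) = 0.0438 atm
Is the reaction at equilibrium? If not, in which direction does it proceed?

to the right

(NH₄Cl is a pure solid — omitted from Qp.)
Qp = P(NH₃)·P(HCl) = (27.3)·(0.0438) = 1.20
Qp = 1.20 < Kp = 5.40, so the forward reaction proceeds.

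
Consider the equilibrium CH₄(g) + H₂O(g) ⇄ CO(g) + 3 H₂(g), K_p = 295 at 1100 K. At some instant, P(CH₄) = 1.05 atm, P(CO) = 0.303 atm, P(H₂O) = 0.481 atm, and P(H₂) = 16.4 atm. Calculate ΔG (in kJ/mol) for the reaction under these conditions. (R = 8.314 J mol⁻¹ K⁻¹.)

ΔG = 20.1 kJ/mol

Q_p = P(CO)·P(H₂)³ / (P(CH₄)·P(H₂O)) = (0.303)·(16.4)³ / ((1.05)·(0.481)) = 2650
ΔG = RT ln(Q_p/K_p) = (8.314 J mol⁻¹ K⁻¹)(1100 K) × ln(2650/295)
   = (9.145 kJ/mol)(2.195) = 20.1 kJ/mol
ΔG > 0, so the forward reaction is non-spontaneous (proceeds in reverse).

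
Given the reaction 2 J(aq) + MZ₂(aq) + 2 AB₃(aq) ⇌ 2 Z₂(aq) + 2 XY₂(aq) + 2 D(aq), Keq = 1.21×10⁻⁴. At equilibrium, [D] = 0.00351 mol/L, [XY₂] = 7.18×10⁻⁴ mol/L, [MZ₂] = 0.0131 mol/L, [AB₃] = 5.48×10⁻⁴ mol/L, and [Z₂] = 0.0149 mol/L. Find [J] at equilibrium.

[J] = 0.0544 mol/L

At equilibrium, Keq = [Z₂]²·[XY₂]²·[D]² / ([J]²·[MZ₂]·[AB₃]²) = 1.21×10⁻⁴.
(0.0149)²·(7.18×10⁻⁴)²·(0.00351)² / (([J])²·(0.0131)·(5.48×10⁻⁴)²) = 1.21×10⁻⁴
[J]² = 0.00296 ⇒ [J] = 0.0544 mol/L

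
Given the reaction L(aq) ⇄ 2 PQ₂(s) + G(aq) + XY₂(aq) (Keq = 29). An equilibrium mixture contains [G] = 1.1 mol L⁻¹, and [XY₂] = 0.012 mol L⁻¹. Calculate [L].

(PQ₂ is a pure solid — omitted from Keq.)
At equilibrium, Keq = [G]·[XY₂] / [L] = 29.
(1.1)·(0.012) / ([L]) = 29
[L] = 4.55×10⁻⁴ = 4.6×10⁻⁴ mol L⁻¹

[L] = 4.6×10⁻⁴ mol L⁻¹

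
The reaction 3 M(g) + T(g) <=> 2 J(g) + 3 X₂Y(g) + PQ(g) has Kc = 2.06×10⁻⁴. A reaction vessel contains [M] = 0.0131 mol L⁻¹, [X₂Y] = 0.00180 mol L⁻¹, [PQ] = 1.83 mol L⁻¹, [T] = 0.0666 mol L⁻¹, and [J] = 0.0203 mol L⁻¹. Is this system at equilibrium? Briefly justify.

no; Q < K, reaction proceeds forward

Qc = [J]²·[X₂Y]³·[PQ] / ([M]³·[T]) = (0.0203)²·(0.00180)³·(1.83) / ((0.0131)³·(0.0666)) = 2.94×10⁻⁵
Qc = 2.94×10⁻⁵ < Kc = 2.06×10⁻⁴: net forward reaction.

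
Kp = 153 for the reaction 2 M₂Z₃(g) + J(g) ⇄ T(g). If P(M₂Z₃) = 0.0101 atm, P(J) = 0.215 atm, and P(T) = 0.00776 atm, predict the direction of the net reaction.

Qp = P(T) / (P(M₂Z₃)²·P(J)) = (0.00776) / ((0.0101)²·(0.215)) = 354
Qp = 354 > Kp = 153, so the reverse reaction proceeds.

in the reverse direction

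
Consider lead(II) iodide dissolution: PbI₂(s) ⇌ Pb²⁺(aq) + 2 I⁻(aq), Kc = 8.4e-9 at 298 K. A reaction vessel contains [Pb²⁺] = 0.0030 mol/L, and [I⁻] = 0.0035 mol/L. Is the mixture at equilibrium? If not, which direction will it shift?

(PbI₂ is a pure solid — omitted from Qc.)
Qc = [Pb²⁺]·[I⁻]² = (0.0030)·(0.0035)² = 3.7e-8
Qc = 3.7e-8 > Kc = 8.4e-9: net reverse reaction.

no; Q > K, reaction proceeds in reverse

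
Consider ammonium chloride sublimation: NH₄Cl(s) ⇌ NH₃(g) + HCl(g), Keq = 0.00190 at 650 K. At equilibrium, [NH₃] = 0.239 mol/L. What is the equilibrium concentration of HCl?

[HCl] = 0.00795 mol/L

(NH₄Cl is a pure solid — omitted from Keq.)
At equilibrium, Keq = [NH₃]·[HCl] = 0.00190.
(0.239)·([HCl]) = 0.00190
[HCl] = 0.00795 mol/L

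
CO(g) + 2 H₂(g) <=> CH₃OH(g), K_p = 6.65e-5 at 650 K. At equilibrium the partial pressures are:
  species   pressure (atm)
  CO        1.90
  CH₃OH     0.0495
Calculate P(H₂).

At equilibrium, K_p = P(CH₃OH) / (P(CO)·P(H₂)²) = 6.65e-5.
(0.0495) / ((1.90)·(P(H₂))²) = 6.65e-5
P(H₂)² = 392 ⇒ P(H₂) = 19.8 atm

P(H₂) = 19.8 atm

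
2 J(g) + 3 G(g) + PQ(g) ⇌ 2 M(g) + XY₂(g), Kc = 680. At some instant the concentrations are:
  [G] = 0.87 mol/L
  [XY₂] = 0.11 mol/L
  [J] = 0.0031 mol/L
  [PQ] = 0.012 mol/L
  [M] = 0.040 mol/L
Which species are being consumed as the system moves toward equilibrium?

M, XY₂ (products)

Qc = [M]²·[XY₂] / ([J]²·[G]³·[PQ]) = (0.040)²·(0.11) / ((0.0031)²·(0.87)³·(0.012)) = 2300
Qc = 2300 > Kc = 680: net reverse reaction.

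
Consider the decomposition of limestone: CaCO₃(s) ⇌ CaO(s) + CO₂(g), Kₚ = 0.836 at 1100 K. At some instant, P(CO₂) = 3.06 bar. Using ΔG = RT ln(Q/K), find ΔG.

ΔG = 11.9 kJ/mol

(CaCO₃, CaO are pure solids — omitted from Qₚ.)
Qₚ = P(CO₂) = 3.06
ΔG = RT ln(Qₚ/Kₚ) = (8.314 J mol⁻¹ K⁻¹)(1100 K) × ln(3.06/0.836)
   = (9.145 kJ/mol)(1.298) = 11.9 kJ/mol
ΔG > 0, so the forward reaction is non-spontaneous (proceeds in reverse).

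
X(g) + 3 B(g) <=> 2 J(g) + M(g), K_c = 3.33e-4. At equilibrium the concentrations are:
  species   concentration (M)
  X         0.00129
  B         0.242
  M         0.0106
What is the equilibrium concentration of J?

[J] = 7.58e-4 M

At equilibrium, K_c = [J]²·[M] / ([X]·[B]³) = 3.33e-4.
([J])²·(0.0106) / ((0.00129)·(0.242)³) = 3.33e-4
[J]² = 5.74e-7 ⇒ [J] = 7.58e-4 M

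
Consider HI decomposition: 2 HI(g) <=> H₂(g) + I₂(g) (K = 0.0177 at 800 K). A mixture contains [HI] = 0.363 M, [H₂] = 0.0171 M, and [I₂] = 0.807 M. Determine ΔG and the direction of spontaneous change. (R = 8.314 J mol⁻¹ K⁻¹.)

ΔG = 11.8 kJ/mol; the forward reaction is non-spontaneous

Q = [H₂]·[I₂] / [HI]² = (0.0171)·(0.807) / (0.363)² = 0.105
ΔG = RT ln(Q/K) = (8.314 J mol⁻¹ K⁻¹)(800 K) × ln(0.105/0.0177)
   = (6.651 kJ/mol)(1.780) = 11.8 kJ/mol
ΔG > 0, so the forward reaction is non-spontaneous (proceeds in reverse).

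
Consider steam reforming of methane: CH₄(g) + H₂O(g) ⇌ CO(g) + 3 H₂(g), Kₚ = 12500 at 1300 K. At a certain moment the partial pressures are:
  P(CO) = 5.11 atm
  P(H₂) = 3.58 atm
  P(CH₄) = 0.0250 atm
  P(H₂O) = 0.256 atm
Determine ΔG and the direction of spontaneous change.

Qₚ = P(CO)·P(H₂)³ / (P(CH₄)·P(H₂O)) = (5.11)·(3.58)³ / ((0.0250)·(0.256)) = 36600
ΔG = RT ln(Qₚ/Kₚ) = (8.314 J mol⁻¹ K⁻¹)(1300 K) × ln(36600/12500)
   = (10.81 kJ/mol)(1.074) = 11.6 kJ/mol
ΔG > 0, so the forward reaction is non-spontaneous (proceeds in reverse).

ΔG = 11.6 kJ/mol; the forward reaction is non-spontaneous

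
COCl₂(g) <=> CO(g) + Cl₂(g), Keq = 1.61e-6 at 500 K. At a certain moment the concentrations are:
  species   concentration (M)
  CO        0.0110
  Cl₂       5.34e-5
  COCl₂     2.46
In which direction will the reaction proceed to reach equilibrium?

Q = [CO]·[Cl₂] / [COCl₂] = (0.0110)·(5.34e-5) / (2.46) = 2.39e-7
Q = 2.39e-7 < Keq = 1.61e-6, so the forward reaction proceeds.

to the right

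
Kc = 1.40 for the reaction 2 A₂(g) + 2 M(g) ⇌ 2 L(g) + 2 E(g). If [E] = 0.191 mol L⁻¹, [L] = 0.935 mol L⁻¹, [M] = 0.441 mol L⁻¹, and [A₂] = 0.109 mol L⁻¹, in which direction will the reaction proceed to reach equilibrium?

Qc = [L]²·[E]² / ([A₂]²·[M]²) = (0.935)²·(0.191)² / ((0.109)²·(0.441)²) = 13.8
Qc = 13.8 > Kc = 1.40, so the reverse reaction proceeds.

in the reverse direction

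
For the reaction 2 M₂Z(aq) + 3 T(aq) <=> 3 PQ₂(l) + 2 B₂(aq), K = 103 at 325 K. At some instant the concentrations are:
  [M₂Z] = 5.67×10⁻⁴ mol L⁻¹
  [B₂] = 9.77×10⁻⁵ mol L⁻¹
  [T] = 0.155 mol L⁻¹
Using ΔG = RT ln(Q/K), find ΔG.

ΔG = -6.91 kJ/mol

(PQ₂ is a pure liquid — omitted from Q.)
Q = [B₂]² / ([M₂Z]²·[T]³) = (9.77×10⁻⁵)² / ((5.67×10⁻⁴)²·(0.155)³) = 7.97
ΔG = RT ln(Q/K) = (8.314 J mol⁻¹ K⁻¹)(325 K) × ln(7.97/103)
   = (2.702 kJ/mol)(-2.559) = -6.91 kJ/mol
ΔG < 0, so the forward reaction is spontaneous (proceeds forward).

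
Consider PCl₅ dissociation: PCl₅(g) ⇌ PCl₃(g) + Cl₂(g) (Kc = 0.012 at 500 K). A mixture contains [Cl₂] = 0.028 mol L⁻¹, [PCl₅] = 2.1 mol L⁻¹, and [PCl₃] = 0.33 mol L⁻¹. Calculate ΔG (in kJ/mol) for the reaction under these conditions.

Qc = [PCl₃]·[Cl₂] / [PCl₅] = (0.33)·(0.028) / (2.1) = 0.00440
ΔG = RT ln(Qc/Kc) = (8.314 J mol⁻¹ K⁻¹)(500 K) × ln(0.00440/0.012)
   = (4.157 kJ/mol)(-1.003) = -4.17 kJ/mol
ΔG < 0, so the forward reaction is spontaneous (proceeds forward).

ΔG = -4.17 kJ/mol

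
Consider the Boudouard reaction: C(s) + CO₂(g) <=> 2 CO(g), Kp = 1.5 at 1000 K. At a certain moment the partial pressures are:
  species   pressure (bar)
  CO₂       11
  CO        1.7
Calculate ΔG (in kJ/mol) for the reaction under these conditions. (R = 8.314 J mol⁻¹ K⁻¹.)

ΔG = -14.5 kJ/mol

(C is a pure solid — omitted from Qp.)
Qp = P(CO)² / P(CO₂) = (1.7)² / (11) = 0.263
ΔG = RT ln(Qp/Kp) = (8.314 J mol⁻¹ K⁻¹)(1000 K) × ln(0.263/1.5)
   = (8.314 kJ/mol)(-1.741) = -14.5 kJ/mol
ΔG < 0, so the forward reaction is spontaneous (proceeds forward).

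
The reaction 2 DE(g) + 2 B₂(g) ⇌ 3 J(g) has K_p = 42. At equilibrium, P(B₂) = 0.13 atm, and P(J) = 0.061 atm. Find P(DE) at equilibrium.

At equilibrium, K_p = P(J)³ / (P(DE)²·P(B₂)²) = 42.
(0.061)³ / ((P(DE))²·(0.13)²) = 42
P(DE)² = 3.20×10⁻⁴ ⇒ P(DE) = 0.018 atm

P(DE) = 0.018 atm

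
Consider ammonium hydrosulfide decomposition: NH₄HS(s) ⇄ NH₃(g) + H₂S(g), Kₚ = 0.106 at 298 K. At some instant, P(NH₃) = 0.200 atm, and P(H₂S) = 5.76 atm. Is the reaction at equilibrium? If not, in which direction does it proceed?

toward reactants

(NH₄HS is a pure solid — omitted from Qₚ.)
Qₚ = P(NH₃)·P(H₂S) = (0.200)·(5.76) = 1.15
Qₚ = 1.15 > Kₚ = 0.106, so the reverse reaction proceeds.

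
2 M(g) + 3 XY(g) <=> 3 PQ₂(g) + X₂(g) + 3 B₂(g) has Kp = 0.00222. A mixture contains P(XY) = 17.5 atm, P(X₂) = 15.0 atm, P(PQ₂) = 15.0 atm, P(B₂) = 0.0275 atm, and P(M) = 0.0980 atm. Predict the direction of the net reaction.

Qp = P(PQ₂)³·P(X₂)·P(B₂)³ / (P(M)²·P(XY)³) = (15.0)³·(15.0)·(0.0275)³ / ((0.0980)²·(17.5)³) = 0.0205
Qp = 0.0205 > Kp = 0.00222, so the reverse reaction proceeds.

reverse (toward reactants)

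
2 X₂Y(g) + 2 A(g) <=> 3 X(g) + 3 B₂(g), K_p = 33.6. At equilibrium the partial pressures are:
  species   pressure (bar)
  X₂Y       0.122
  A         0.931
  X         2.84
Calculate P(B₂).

At equilibrium, K_p = P(X)³·P(B₂)³ / (P(X₂Y)²·P(A)²) = 33.6.
(2.84)³·(P(B₂))³ / ((0.122)²·(0.931)²) = 33.6
P(B₂)³ = 0.0189 ⇒ P(B₂) = 0.266 bar

P(B₂) = 0.266 bar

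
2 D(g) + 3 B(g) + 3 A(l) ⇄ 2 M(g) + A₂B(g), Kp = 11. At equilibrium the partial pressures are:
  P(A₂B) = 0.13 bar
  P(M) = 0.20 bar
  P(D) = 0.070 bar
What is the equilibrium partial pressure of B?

(A is a pure liquid — omitted from Kp.)
At equilibrium, Kp = P(M)²·P(A₂B) / (P(D)²·P(B)³) = 11.
(0.20)²·(0.13) / ((0.070)²·(P(B))³) = 11
P(B)³ = 0.0965 ⇒ P(B) = 0.46 bar

P(B) = 0.46 bar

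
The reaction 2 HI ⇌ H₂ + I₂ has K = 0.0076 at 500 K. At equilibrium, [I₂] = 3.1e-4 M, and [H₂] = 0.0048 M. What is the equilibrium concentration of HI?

[HI] = 0.014 M

At equilibrium, K = [H₂]·[I₂] / [HI]² = 0.0076.
(0.0048)·(3.1e-4) / ([HI])² = 0.0076
[HI]² = 1.96e-4 ⇒ [HI] = 0.014 M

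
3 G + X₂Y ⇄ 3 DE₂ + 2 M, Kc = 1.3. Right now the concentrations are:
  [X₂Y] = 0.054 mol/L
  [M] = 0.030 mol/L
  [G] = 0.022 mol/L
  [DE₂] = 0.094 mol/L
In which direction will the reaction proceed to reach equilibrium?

Qc = [DE₂]³·[M]² / ([G]³·[X₂Y]) = (0.094)³·(0.030)² / ((0.022)³·(0.054)) = 1.3
Qc = 1.3 = Kc, so the system is already at equilibrium.

neither direction; the system is at equilibrium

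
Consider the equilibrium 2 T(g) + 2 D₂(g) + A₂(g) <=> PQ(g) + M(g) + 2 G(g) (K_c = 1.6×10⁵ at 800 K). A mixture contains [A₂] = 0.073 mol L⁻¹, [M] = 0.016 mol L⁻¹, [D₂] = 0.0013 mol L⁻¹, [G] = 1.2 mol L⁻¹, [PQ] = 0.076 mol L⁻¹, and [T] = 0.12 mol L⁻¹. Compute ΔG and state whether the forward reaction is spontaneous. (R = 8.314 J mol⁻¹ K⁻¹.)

ΔG = 12.1 kJ/mol; the forward reaction is non-spontaneous

Q_c = [PQ]·[M]·[G]² / ([T]²·[D₂]²·[A₂]) = (0.076)·(0.016)·(1.2)² / ((0.12)²·(0.0013)²·(0.073)) = 9.86×10⁵
ΔG = RT ln(Q_c/K_c) = (8.314 J mol⁻¹ K⁻¹)(800 K) × ln(9.86×10⁵/1.6×10⁵)
   = (6.651 kJ/mol)(1.818) = 12.1 kJ/mol
ΔG > 0, so the forward reaction is non-spontaneous (proceeds in reverse).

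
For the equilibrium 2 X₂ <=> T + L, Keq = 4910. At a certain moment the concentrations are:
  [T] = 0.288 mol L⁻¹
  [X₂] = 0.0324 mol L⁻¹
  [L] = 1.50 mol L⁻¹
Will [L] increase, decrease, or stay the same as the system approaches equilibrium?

Q = [T]·[L] / [X₂]² = (0.288)·(1.50) / (0.0324)² = 412
Q = 412 < Keq = 4910: net forward reaction.
L is a product, so it increases.

increase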